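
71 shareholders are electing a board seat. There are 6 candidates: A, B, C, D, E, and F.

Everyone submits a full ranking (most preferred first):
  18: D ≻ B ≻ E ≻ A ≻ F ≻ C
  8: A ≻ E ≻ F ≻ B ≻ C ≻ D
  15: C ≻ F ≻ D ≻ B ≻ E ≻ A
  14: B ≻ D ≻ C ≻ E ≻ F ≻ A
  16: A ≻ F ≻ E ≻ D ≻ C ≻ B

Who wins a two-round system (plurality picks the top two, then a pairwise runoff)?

Round 1 first-place votes: A 24, B 14, C 15, D 18, E 0, F 0. A and D advance.
Runoff: A is ranked above D on 24 ballots, D above A on 47.

D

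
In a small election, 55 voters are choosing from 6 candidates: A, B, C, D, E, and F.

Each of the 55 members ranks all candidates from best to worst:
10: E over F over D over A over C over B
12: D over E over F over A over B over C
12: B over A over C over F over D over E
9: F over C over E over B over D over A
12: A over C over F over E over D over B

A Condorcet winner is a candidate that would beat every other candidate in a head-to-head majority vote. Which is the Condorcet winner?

F vs A: 31–24
F vs B: 43–12
F vs C: 31–24
F vs D: 43–12
F vs E: 33–22
F beats every other candidate.

F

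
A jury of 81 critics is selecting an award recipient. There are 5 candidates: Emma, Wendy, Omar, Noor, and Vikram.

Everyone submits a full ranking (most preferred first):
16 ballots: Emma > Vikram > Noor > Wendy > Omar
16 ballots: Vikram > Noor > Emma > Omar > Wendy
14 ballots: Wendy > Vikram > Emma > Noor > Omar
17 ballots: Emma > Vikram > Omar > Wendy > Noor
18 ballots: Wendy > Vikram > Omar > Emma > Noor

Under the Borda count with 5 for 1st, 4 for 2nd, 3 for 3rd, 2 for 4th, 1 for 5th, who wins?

Vikram

Emma: 16×5 + 16×3 + 14×3 + 17×5 + 18×2 = 291
Wendy: 16×2 + 16×1 + 14×5 + 17×2 + 18×5 = 242
Omar: 16×1 + 16×2 + 14×1 + 17×3 + 18×3 = 167
Noor: 16×3 + 16×4 + 14×2 + 17×1 + 18×1 = 175
Vikram: 16×4 + 16×5 + 14×4 + 17×4 + 18×4 = 340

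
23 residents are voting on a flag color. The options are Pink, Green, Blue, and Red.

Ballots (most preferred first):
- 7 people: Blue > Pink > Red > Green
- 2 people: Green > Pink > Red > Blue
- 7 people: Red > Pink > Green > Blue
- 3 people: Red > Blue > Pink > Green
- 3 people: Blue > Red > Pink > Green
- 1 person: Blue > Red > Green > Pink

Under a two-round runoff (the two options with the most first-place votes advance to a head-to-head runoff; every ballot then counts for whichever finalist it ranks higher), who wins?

Red

Round 1 first-place votes: Pink 0, Green 2, Blue 11, Red 10. Blue and Red advance.
Runoff: Blue is ranked above Red on 11 ballots, Red above Blue on 12.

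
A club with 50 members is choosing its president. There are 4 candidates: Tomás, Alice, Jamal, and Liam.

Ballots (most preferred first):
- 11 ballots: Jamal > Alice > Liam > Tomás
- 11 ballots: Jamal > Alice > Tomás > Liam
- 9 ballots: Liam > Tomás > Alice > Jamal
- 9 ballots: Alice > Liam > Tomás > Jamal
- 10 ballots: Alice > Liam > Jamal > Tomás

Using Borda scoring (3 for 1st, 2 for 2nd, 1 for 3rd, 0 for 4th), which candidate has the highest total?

Tomás: 11×0 + 11×1 + 9×2 + 9×1 + 10×0 = 38
Alice: 11×2 + 11×2 + 9×1 + 9×3 + 10×3 = 110
Jamal: 11×3 + 11×3 + 9×0 + 9×0 + 10×1 = 76
Liam: 11×1 + 11×0 + 9×3 + 9×2 + 10×2 = 76

Alice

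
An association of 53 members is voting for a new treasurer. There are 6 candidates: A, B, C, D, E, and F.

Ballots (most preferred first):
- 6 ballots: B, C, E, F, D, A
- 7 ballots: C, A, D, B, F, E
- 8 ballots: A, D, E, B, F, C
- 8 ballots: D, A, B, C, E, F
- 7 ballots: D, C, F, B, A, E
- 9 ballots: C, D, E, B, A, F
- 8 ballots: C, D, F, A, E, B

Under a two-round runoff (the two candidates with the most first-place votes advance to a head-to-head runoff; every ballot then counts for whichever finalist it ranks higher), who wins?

Round 1 first-place votes: A 8, B 6, C 24, D 15, E 0, F 0. C and D advance.
Runoff: C is ranked above D on 30 ballots, D above C on 23.

C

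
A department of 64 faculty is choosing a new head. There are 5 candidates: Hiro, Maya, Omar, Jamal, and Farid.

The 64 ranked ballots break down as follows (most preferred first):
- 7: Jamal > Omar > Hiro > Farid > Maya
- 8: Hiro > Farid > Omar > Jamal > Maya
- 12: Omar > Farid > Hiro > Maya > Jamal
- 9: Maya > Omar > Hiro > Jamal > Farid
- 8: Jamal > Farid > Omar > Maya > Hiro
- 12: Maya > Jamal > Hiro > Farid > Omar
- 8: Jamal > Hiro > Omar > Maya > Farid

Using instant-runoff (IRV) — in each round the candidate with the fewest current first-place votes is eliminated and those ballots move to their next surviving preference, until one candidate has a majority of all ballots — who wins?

Maya

Round 1: Hiro 8, Maya 21, Omar 12, Jamal 23, Farid 0. Farid eliminated.
Round 2: Hiro 8, Maya 21, Omar 12, Jamal 23. Hiro eliminated.
Round 3: Maya 21, Omar 20, Jamal 23. Omar eliminated.
Round 4: Maya 33, Jamal 31. Maya has a majority (≥33).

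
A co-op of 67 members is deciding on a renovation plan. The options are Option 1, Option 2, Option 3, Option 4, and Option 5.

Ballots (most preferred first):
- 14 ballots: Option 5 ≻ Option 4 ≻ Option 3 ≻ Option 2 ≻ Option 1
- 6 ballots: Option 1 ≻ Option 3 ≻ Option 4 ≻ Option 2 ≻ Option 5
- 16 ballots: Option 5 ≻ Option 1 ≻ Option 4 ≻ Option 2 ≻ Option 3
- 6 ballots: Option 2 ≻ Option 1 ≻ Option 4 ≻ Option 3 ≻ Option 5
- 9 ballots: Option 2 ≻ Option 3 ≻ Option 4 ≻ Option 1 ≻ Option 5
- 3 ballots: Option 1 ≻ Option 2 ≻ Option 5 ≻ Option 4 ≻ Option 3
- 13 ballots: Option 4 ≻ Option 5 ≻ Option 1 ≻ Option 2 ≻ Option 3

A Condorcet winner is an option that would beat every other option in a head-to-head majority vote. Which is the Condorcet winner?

Option 4 vs Option 1: 36–31
Option 4 vs Option 2: 49–18
Option 4 vs Option 3: 52–15
Option 4 vs Option 5: 34–33
Option 4 beats every other option.

Option 4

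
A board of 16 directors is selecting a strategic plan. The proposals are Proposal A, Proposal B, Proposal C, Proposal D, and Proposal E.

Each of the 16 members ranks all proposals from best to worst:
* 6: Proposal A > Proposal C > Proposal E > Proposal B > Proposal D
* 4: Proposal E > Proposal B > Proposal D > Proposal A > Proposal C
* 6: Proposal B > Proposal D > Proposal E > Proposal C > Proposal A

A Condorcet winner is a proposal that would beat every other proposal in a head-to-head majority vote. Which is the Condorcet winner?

Proposal E vs Proposal A: 10–6
Proposal E vs Proposal B: 10–6
Proposal E vs Proposal C: 10–6
Proposal E vs Proposal D: 10–6
Proposal E beats every other proposal.

Proposal E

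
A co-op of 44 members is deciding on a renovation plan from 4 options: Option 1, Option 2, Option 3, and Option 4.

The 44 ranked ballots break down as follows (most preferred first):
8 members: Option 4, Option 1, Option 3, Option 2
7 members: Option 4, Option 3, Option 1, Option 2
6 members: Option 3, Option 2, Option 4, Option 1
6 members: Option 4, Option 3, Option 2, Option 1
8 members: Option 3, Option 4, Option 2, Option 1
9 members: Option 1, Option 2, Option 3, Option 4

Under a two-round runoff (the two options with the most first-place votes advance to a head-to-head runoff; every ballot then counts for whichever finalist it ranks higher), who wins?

Round 1 first-place votes: Option 1 9, Option 2 0, Option 3 14, Option 4 21. Option 4 and Option 3 advance.
Runoff: Option 4 is ranked above Option 3 on 21 ballots, Option 3 above Option 4 on 23.

Option 3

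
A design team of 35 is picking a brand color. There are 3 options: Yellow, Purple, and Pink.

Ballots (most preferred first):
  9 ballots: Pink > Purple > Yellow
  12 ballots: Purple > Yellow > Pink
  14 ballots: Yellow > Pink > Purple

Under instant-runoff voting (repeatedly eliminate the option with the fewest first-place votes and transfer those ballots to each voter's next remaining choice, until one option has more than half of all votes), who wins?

Round 1: Yellow 14, Purple 12, Pink 9. Pink eliminated.
Round 2: Yellow 14, Purple 21. Purple has a majority (≥18).

Purple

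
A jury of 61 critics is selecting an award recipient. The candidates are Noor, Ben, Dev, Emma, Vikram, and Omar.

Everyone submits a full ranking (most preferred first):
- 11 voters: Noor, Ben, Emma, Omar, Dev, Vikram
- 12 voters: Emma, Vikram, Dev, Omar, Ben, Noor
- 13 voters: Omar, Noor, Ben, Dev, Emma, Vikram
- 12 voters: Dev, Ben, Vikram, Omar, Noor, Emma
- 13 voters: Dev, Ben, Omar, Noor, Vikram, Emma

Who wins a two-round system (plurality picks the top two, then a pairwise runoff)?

Dev

Round 1 first-place votes: Noor 11, Ben 0, Dev 25, Emma 12, Vikram 0, Omar 13. Dev and Omar advance.
Runoff: Dev is ranked above Omar on 37 ballots, Omar above Dev on 24.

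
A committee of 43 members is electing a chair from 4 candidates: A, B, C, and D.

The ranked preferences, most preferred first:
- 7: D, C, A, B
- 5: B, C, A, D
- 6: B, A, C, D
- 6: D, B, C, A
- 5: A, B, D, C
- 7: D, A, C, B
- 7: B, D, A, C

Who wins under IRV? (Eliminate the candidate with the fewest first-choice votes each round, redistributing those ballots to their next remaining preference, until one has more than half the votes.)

B

Round 1: A 5, B 18, C 0, D 20. C eliminated.
Round 2: A 5, B 18, D 20. A eliminated.
Round 3: B 23, D 20. B has a majority (≥22).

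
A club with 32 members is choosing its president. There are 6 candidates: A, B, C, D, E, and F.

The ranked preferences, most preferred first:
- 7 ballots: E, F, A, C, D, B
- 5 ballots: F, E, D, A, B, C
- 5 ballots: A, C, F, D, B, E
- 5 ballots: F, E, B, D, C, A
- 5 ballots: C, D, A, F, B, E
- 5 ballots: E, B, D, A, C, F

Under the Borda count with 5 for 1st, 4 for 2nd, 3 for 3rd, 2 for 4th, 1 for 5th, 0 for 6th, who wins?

A: 7×3 + 5×2 + 5×5 + 5×0 + 5×3 + 5×2 = 81
B: 7×0 + 5×1 + 5×1 + 5×3 + 5×1 + 5×4 = 50
C: 7×2 + 5×0 + 5×4 + 5×1 + 5×5 + 5×1 = 69
D: 7×1 + 5×3 + 5×2 + 5×2 + 5×4 + 5×3 = 77
E: 7×5 + 5×4 + 5×0 + 5×4 + 5×0 + 5×5 = 100
F: 7×4 + 5×5 + 5×3 + 5×5 + 5×2 + 5×0 = 103

F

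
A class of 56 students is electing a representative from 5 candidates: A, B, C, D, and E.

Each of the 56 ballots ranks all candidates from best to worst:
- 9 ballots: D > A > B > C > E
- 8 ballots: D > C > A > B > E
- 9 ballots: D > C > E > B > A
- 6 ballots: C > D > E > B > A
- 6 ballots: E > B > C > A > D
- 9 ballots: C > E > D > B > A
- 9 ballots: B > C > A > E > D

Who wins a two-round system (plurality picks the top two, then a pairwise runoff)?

C

Round 1 first-place votes: A 0, B 9, C 15, D 26, E 6. D and C advance.
Runoff: D is ranked above C on 26 ballots, C above D on 30.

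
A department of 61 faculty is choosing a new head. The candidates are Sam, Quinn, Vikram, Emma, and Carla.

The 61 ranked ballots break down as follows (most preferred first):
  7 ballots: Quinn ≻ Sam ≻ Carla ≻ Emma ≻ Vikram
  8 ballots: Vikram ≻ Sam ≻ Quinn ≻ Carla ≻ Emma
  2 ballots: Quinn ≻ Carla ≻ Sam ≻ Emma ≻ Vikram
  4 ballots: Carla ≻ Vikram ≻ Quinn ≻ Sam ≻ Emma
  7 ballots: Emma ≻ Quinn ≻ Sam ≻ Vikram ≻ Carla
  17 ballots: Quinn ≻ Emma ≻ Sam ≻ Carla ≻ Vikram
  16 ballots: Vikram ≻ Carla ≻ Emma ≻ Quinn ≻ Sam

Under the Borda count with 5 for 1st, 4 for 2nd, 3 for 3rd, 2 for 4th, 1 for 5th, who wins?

Sam: 7×4 + 8×4 + 2×3 + 4×2 + 7×3 + 17×3 + 16×1 = 162
Quinn: 7×5 + 8×3 + 2×5 + 4×3 + 7×4 + 17×5 + 16×2 = 226
Vikram: 7×1 + 8×5 + 2×1 + 4×4 + 7×2 + 17×1 + 16×5 = 176
Emma: 7×2 + 8×1 + 2×2 + 4×1 + 7×5 + 17×4 + 16×3 = 181
Carla: 7×3 + 8×2 + 2×4 + 4×5 + 7×1 + 17×2 + 16×4 = 170

Quinn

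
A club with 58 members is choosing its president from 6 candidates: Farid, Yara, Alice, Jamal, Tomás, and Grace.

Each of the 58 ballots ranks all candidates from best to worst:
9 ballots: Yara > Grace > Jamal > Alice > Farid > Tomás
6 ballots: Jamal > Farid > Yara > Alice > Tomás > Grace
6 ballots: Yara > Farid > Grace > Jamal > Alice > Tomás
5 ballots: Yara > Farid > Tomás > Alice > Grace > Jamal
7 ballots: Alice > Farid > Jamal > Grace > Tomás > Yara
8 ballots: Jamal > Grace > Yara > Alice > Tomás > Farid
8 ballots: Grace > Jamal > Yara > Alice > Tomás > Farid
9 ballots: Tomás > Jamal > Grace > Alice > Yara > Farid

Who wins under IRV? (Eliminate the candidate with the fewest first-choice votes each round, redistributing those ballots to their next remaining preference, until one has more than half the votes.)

Jamal

Round 1: Farid 0, Yara 20, Alice 7, Jamal 14, Tomás 9, Grace 8. Farid eliminated.
Round 2: Yara 20, Alice 7, Jamal 14, Tomás 9, Grace 8. Alice eliminated.
Round 3: Yara 20, Jamal 21, Tomás 9, Grace 8. Grace eliminated.
Round 4: Yara 20, Jamal 29, Tomás 9. Tomás eliminated.
Round 5: Yara 20, Jamal 38. Jamal has a majority (≥30).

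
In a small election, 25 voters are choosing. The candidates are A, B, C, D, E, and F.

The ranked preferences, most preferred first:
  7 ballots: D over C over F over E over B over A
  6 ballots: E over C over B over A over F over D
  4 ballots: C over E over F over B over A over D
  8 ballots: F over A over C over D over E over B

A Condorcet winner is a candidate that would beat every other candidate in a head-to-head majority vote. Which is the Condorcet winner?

C vs A: 17–8
C vs B: 25–0
C vs D: 18–7
C vs E: 19–6
C vs F: 17–8
C beats every other candidate.

C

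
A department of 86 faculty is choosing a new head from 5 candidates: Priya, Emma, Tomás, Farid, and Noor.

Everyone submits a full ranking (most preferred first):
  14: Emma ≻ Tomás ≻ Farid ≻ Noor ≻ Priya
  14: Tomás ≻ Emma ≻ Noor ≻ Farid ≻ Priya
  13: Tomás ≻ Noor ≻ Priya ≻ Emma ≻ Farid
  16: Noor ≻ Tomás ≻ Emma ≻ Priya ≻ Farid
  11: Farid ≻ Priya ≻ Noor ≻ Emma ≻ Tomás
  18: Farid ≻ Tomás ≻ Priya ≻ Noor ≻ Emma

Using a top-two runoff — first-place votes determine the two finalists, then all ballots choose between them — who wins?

Round 1 first-place votes: Priya 0, Emma 14, Tomás 27, Farid 29, Noor 16. Farid and Tomás advance.
Runoff: Farid is ranked above Tomás on 29 ballots, Tomás above Farid on 57.

Tomás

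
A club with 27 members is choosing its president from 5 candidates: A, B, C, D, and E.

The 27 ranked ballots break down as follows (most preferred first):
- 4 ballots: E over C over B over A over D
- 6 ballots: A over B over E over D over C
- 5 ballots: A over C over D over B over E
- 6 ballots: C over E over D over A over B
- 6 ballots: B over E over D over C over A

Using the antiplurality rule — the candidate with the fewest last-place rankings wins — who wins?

Last-place votes: A 6, B 6, C 6, D 4, E 5.

D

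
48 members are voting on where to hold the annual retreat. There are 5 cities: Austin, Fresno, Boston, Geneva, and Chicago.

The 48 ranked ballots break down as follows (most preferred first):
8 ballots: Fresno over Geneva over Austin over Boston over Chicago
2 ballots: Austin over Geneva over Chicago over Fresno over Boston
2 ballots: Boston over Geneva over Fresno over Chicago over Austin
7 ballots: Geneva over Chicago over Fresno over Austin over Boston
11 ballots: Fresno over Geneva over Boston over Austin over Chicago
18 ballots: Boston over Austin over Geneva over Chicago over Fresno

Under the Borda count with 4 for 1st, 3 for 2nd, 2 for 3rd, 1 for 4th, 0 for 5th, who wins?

Austin: 8×2 + 2×4 + 2×0 + 7×1 + 11×1 + 18×3 = 96
Fresno: 8×4 + 2×1 + 2×2 + 7×2 + 11×4 + 18×0 = 96
Boston: 8×1 + 2×0 + 2×4 + 7×0 + 11×2 + 18×4 = 110
Geneva: 8×3 + 2×3 + 2×3 + 7×4 + 11×3 + 18×2 = 133
Chicago: 8×0 + 2×2 + 2×1 + 7×3 + 11×0 + 18×1 = 45

Geneva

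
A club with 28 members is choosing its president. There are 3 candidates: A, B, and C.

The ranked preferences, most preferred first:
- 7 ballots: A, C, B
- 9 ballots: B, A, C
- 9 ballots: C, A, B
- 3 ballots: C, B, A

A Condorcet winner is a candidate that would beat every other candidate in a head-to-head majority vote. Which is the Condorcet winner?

A

A vs B: 16–12
A vs C: 16–12
A beats every other candidate.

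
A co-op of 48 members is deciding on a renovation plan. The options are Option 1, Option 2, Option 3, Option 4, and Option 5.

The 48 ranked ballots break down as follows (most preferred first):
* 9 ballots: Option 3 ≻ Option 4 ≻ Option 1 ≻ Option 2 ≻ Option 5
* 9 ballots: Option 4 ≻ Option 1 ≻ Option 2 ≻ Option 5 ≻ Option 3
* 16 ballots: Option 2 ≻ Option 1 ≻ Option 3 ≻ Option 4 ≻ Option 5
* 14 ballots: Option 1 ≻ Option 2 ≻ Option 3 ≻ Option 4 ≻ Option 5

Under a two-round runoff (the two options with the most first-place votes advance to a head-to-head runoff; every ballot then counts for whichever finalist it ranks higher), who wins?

Option 1

Round 1 first-place votes: Option 1 14, Option 2 16, Option 3 9, Option 4 9, Option 5 0. Option 2 and Option 1 advance.
Runoff: Option 2 is ranked above Option 1 on 16 ballots, Option 1 above Option 2 on 32.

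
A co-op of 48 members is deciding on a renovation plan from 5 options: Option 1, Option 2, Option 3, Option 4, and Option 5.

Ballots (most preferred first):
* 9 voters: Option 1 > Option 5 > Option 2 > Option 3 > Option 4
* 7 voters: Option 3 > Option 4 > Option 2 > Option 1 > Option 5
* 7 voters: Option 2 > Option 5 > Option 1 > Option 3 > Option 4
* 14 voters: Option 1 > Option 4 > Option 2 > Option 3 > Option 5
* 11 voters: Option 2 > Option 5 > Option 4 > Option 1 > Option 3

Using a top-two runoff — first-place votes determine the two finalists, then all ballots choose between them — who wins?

Round 1 first-place votes: Option 1 23, Option 2 18, Option 3 7, Option 4 0, Option 5 0. Option 1 and Option 2 advance.
Runoff: Option 1 is ranked above Option 2 on 23 ballots, Option 2 above Option 1 on 25.

Option 2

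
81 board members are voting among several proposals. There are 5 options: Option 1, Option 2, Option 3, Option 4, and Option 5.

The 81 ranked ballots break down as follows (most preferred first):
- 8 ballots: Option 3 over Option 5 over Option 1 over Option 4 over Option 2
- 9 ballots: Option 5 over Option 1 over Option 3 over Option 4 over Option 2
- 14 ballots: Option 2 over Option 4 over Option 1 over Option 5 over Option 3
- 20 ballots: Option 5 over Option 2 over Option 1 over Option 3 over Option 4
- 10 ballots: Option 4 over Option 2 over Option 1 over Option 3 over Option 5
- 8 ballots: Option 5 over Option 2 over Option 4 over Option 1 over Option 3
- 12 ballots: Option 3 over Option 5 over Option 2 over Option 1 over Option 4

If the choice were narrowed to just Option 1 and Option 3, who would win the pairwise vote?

Option 1

Option 1 is ranked above Option 3 on 61 ballots; Option 3 above Option 1 on 20.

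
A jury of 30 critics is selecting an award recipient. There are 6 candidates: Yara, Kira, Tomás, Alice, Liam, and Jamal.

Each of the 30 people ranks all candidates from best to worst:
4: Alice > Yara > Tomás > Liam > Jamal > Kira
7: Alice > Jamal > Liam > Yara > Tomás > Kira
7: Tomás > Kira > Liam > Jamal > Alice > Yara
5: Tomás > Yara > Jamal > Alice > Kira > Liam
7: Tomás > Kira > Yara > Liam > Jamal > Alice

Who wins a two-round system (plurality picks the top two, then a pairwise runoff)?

Round 1 first-place votes: Yara 0, Kira 0, Tomás 19, Alice 11, Liam 0, Jamal 0. Tomás and Alice advance.
Runoff: Tomás is ranked above Alice on 19 ballots, Alice above Tomás on 11.

Tomás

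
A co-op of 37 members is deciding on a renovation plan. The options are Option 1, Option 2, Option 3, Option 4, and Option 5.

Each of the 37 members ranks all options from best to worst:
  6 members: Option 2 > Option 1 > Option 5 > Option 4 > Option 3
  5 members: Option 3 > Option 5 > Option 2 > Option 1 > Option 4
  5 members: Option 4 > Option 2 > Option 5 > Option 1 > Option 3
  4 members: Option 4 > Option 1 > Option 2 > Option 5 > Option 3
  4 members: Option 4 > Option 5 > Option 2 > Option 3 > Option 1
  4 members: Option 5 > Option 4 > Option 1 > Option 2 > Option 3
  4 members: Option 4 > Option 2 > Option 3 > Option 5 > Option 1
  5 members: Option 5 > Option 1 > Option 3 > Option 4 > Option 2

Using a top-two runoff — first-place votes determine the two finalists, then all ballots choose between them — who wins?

Round 1 first-place votes: Option 1 0, Option 2 6, Option 3 5, Option 4 17, Option 5 9. Option 4 and Option 5 advance.
Runoff: Option 4 is ranked above Option 5 on 17 ballots, Option 5 above Option 4 on 20.

Option 5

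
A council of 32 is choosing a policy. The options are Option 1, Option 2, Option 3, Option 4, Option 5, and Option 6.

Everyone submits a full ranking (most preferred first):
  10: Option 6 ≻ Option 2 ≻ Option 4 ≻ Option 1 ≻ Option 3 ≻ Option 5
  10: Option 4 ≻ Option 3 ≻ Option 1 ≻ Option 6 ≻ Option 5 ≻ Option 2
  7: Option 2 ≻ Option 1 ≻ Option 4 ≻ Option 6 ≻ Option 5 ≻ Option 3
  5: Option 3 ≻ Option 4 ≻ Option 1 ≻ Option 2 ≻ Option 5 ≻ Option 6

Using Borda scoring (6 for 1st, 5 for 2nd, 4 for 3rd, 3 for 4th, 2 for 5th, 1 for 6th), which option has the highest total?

Option 4

Option 1: 10×3 + 10×4 + 7×5 + 5×4 = 125
Option 2: 10×5 + 10×1 + 7×6 + 5×3 = 117
Option 3: 10×2 + 10×5 + 7×1 + 5×6 = 107
Option 4: 10×4 + 10×6 + 7×4 + 5×5 = 153
Option 5: 10×1 + 10×2 + 7×2 + 5×2 = 54
Option 6: 10×6 + 10×3 + 7×3 + 5×1 = 116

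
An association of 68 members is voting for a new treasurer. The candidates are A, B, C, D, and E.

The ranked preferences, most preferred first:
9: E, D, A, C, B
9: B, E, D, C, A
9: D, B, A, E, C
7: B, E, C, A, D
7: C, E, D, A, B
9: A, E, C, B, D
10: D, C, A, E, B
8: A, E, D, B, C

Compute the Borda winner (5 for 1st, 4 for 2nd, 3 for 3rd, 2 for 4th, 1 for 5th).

E

A: 9×3 + 9×1 + 9×3 + 7×2 + 7×2 + 9×5 + 10×3 + 8×5 = 206
B: 9×1 + 9×5 + 9×4 + 7×5 + 7×1 + 9×2 + 10×1 + 8×2 = 176
C: 9×2 + 9×2 + 9×1 + 7×3 + 7×5 + 9×3 + 10×4 + 8×1 = 176
D: 9×4 + 9×3 + 9×5 + 7×1 + 7×3 + 9×1 + 10×5 + 8×3 = 219
E: 9×5 + 9×4 + 9×2 + 7×4 + 7×4 + 9×4 + 10×2 + 8×4 = 243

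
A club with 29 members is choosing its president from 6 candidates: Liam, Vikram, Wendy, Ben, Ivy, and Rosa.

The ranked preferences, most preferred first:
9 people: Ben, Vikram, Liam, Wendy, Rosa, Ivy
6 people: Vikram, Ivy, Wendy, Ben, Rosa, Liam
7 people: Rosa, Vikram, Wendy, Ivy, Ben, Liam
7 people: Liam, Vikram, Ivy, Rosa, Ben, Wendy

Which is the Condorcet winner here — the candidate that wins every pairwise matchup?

Vikram vs Liam: 22–7
Vikram vs Wendy: 29–0
Vikram vs Ben: 20–9
Vikram vs Ivy: 29–0
Vikram vs Rosa: 22–7
Vikram beats every other candidate.

Vikram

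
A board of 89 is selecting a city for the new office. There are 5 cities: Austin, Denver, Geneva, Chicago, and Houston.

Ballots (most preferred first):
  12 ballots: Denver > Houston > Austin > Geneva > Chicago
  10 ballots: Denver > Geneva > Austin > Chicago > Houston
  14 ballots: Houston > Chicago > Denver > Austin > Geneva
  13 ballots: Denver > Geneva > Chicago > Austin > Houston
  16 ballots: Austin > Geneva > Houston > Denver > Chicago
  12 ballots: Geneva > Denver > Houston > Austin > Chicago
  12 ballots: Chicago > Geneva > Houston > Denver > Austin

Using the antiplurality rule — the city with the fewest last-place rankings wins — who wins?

Last-place votes: Austin 12, Denver 0, Geneva 14, Chicago 40, Houston 23.

Denver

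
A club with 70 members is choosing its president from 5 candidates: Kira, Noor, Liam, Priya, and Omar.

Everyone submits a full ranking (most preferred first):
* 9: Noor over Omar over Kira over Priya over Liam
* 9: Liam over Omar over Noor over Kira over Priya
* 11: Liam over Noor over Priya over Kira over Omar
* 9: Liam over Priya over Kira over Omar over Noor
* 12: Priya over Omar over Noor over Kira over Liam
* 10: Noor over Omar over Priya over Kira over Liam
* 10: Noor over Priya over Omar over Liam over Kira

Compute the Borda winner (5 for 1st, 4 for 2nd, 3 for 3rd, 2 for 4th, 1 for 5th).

Noor

Kira: 9×3 + 9×2 + 11×2 + 9×3 + 12×2 + 10×2 + 10×1 = 148
Noor: 9×5 + 9×3 + 11×4 + 9×1 + 12×3 + 10×5 + 10×5 = 261
Liam: 9×1 + 9×5 + 11×5 + 9×5 + 12×1 + 10×1 + 10×2 = 196
Priya: 9×2 + 9×1 + 11×3 + 9×4 + 12×5 + 10×3 + 10×4 = 226
Omar: 9×4 + 9×4 + 11×1 + 9×2 + 12×4 + 10×4 + 10×3 = 219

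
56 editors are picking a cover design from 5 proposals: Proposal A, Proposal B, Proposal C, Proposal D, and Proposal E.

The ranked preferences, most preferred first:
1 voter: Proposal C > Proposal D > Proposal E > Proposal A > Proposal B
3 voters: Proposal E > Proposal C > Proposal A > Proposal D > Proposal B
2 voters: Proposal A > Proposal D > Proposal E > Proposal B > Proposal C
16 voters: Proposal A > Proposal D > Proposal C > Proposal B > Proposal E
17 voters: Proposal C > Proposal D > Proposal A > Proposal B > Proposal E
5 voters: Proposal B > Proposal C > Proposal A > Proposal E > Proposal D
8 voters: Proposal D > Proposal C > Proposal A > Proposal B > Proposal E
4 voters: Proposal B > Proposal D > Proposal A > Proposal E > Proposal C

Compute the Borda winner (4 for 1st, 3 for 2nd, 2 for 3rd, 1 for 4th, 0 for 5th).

Proposal D

Proposal A: 1×1 + 3×2 + 2×4 + 16×4 + 17×2 + 5×2 + 8×2 + 4×2 = 147
Proposal B: 1×0 + 3×0 + 2×1 + 16×1 + 17×1 + 5×4 + 8×1 + 4×4 = 79
Proposal C: 1×4 + 3×3 + 2×0 + 16×2 + 17×4 + 5×3 + 8×3 + 4×0 = 152
Proposal D: 1×3 + 3×1 + 2×3 + 16×3 + 17×3 + 5×0 + 8×4 + 4×3 = 155
Proposal E: 1×2 + 3×4 + 2×2 + 16×0 + 17×0 + 5×1 + 8×0 + 4×1 = 27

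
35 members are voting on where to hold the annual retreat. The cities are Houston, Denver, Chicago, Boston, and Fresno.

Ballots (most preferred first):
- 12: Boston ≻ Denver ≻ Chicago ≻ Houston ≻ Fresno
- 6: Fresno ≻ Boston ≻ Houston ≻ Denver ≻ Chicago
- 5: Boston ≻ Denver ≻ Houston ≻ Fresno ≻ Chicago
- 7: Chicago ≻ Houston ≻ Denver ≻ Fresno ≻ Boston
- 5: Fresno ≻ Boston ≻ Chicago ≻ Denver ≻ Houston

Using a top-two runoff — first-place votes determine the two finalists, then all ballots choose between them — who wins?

Fresno

Round 1 first-place votes: Houston 0, Denver 0, Chicago 7, Boston 17, Fresno 11. Boston and Fresno advance.
Runoff: Boston is ranked above Fresno on 17 ballots, Fresno above Boston on 18.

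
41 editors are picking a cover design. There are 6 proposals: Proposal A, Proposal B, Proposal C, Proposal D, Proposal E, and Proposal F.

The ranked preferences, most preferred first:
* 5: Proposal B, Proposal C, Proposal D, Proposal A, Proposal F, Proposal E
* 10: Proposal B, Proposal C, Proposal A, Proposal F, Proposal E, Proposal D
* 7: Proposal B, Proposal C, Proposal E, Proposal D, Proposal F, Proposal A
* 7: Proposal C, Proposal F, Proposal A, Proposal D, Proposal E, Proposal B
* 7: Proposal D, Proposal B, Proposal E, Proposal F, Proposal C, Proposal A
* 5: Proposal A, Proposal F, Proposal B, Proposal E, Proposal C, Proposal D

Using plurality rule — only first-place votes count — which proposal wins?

Proposal B

First-place votes: Proposal A 5, Proposal B 22, Proposal C 7, Proposal D 7, Proposal E 0, Proposal F 0.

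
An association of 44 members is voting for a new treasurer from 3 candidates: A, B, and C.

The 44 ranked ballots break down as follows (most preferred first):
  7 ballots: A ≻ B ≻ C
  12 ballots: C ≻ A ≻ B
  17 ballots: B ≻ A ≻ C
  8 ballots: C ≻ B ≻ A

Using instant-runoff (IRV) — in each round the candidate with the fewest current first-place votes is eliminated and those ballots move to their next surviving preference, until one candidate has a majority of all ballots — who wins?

B

Round 1: A 7, B 17, C 20. A eliminated.
Round 2: B 24, C 20. B has a majority (≥23).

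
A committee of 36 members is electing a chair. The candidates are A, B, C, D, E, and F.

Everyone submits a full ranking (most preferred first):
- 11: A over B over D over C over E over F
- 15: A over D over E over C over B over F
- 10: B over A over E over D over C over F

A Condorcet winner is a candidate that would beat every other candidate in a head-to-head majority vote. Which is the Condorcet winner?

A vs B: 26–10
A vs C: 36–0
A vs D: 36–0
A vs E: 36–0
A vs F: 36–0
A beats every other candidate.

A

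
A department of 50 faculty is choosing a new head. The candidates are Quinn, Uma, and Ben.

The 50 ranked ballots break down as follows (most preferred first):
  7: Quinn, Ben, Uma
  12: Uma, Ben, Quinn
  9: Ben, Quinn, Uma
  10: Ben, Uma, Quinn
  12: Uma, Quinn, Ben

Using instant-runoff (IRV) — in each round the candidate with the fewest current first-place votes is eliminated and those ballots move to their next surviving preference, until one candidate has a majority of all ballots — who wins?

Ben

Round 1: Quinn 7, Uma 24, Ben 19. Quinn eliminated.
Round 2: Uma 24, Ben 26. Ben has a majority (≥26).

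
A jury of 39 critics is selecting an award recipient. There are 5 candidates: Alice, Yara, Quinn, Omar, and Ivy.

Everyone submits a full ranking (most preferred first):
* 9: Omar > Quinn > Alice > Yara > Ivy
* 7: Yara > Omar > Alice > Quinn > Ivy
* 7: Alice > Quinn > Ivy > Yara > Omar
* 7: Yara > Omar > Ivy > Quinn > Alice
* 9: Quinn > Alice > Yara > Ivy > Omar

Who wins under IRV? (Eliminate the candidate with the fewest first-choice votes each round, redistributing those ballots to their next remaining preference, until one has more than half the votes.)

Round 1: Alice 7, Yara 14, Quinn 9, Omar 9, Ivy 0. Ivy eliminated.
Round 2: Alice 7, Yara 14, Quinn 9, Omar 9. Alice eliminated.
Round 3: Yara 14, Quinn 16, Omar 9. Omar eliminated.
Round 4: Yara 14, Quinn 25. Quinn has a majority (≥20).

Quinn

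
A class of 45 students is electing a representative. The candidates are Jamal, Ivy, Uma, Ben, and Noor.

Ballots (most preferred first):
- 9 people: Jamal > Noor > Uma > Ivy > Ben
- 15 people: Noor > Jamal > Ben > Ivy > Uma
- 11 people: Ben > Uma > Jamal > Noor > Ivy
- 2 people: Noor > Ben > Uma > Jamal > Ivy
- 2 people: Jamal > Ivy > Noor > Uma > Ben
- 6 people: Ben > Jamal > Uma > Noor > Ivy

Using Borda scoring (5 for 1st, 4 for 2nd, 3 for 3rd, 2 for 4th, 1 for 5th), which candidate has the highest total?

Jamal: 9×5 + 15×4 + 11×3 + 2×2 + 2×5 + 6×4 = 176
Ivy: 9×2 + 15×2 + 11×1 + 2×1 + 2×4 + 6×1 = 75
Uma: 9×3 + 15×1 + 11×4 + 2×3 + 2×2 + 6×3 = 114
Ben: 9×1 + 15×3 + 11×5 + 2×4 + 2×1 + 6×5 = 149
Noor: 9×4 + 15×5 + 11×2 + 2×5 + 2×3 + 6×2 = 161

Jamal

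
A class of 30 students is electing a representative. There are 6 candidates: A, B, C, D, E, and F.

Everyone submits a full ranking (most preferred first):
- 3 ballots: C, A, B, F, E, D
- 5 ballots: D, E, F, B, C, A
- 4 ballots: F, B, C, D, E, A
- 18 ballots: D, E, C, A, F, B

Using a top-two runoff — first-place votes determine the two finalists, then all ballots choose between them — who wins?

D

Round 1 first-place votes: A 0, B 0, C 3, D 23, E 0, F 4. D and F advance.
Runoff: D is ranked above F on 23 ballots, F above D on 7.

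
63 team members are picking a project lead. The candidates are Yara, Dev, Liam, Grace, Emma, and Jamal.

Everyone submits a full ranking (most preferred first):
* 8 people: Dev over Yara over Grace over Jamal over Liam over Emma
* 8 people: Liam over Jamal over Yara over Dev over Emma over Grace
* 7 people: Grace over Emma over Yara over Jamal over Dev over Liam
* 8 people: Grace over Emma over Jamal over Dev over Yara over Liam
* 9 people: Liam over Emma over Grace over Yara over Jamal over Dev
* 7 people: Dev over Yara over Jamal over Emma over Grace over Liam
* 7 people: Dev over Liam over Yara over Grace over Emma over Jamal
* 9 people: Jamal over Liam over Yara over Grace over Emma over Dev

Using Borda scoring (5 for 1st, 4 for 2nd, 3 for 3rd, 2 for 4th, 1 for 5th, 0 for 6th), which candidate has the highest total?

Yara

Yara: 8×4 + 8×3 + 7×3 + 8×1 + 9×2 + 7×4 + 7×3 + 9×3 = 179
Dev: 8×5 + 8×2 + 7×1 + 8×2 + 9×0 + 7×5 + 7×5 + 9×0 = 149
Liam: 8×1 + 8×5 + 7×0 + 8×0 + 9×5 + 7×0 + 7×4 + 9×4 = 157
Grace: 8×3 + 8×0 + 7×5 + 8×5 + 9×3 + 7×1 + 7×2 + 9×2 = 165
Emma: 8×0 + 8×1 + 7×4 + 8×4 + 9×4 + 7×2 + 7×1 + 9×1 = 134
Jamal: 8×2 + 8×4 + 7×2 + 8×3 + 9×1 + 7×3 + 7×0 + 9×5 = 161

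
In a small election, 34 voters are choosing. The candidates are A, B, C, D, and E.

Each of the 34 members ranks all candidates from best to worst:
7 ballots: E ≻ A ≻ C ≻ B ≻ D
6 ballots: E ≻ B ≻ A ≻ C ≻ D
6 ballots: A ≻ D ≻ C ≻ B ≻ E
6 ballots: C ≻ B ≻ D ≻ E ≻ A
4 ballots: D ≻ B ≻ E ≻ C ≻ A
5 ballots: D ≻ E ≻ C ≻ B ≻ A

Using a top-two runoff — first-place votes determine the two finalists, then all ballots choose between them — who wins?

D

Round 1 first-place votes: A 6, B 0, C 6, D 9, E 13. E and D advance.
Runoff: E is ranked above D on 13 ballots, D above E on 21.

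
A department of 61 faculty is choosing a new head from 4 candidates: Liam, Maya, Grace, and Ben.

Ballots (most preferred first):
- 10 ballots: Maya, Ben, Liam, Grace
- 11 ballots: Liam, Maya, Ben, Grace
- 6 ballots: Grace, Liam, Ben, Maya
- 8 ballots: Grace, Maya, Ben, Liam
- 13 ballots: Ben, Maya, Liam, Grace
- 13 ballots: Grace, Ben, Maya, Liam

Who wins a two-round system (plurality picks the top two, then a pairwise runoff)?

Ben

Round 1 first-place votes: Liam 11, Maya 10, Grace 27, Ben 13. Grace and Ben advance.
Runoff: Grace is ranked above Ben on 27 ballots, Ben above Grace on 34.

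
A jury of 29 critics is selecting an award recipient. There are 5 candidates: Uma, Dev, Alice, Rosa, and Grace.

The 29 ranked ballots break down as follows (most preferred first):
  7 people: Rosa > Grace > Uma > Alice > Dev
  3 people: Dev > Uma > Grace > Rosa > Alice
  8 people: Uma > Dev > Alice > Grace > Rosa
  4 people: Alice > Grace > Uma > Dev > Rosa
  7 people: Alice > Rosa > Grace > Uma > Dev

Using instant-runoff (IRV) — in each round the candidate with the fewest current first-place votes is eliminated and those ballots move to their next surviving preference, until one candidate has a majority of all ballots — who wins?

Uma

Round 1: Uma 8, Dev 3, Alice 11, Rosa 7, Grace 0. Grace eliminated.
Round 2: Uma 8, Dev 3, Alice 11, Rosa 7. Dev eliminated.
Round 3: Uma 11, Alice 11, Rosa 7. Rosa eliminated.
Round 4: Uma 18, Alice 11. Uma has a majority (≥15).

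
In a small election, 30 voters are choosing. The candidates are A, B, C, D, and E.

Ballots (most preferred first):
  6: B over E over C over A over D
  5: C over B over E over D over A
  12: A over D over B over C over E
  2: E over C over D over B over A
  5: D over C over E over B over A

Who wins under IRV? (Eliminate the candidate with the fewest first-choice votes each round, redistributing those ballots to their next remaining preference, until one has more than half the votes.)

Round 1: A 12, B 6, C 5, D 5, E 2. E eliminated.
Round 2: A 12, B 6, C 7, D 5. D eliminated.
Round 3: A 12, B 6, C 12. B eliminated.
Round 4: A 12, C 18. C has a majority (≥16).

C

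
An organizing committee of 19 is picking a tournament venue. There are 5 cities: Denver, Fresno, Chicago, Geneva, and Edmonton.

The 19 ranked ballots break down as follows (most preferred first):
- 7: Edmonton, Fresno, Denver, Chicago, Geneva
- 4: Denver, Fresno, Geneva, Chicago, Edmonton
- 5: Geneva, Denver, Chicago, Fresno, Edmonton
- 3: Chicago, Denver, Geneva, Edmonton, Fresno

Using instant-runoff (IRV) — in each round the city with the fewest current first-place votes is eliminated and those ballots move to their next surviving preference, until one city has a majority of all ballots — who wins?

Round 1: Denver 4, Fresno 0, Chicago 3, Geneva 5, Edmonton 7. Fresno eliminated.
Round 2: Denver 4, Chicago 3, Geneva 5, Edmonton 7. Chicago eliminated.
Round 3: Denver 7, Geneva 5, Edmonton 7. Geneva eliminated.
Round 4: Denver 12, Edmonton 7. Denver has a majority (≥10).

Denver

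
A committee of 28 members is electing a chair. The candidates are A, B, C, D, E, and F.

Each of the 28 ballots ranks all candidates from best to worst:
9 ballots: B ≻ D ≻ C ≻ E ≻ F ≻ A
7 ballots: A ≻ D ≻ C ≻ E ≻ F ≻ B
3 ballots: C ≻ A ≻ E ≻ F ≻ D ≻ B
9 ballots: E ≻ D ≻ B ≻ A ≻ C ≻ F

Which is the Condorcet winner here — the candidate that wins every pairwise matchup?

D vs A: 18–10
D vs B: 19–9
D vs C: 25–3
D vs E: 16–12
D vs F: 25–3
D beats every other candidate.

D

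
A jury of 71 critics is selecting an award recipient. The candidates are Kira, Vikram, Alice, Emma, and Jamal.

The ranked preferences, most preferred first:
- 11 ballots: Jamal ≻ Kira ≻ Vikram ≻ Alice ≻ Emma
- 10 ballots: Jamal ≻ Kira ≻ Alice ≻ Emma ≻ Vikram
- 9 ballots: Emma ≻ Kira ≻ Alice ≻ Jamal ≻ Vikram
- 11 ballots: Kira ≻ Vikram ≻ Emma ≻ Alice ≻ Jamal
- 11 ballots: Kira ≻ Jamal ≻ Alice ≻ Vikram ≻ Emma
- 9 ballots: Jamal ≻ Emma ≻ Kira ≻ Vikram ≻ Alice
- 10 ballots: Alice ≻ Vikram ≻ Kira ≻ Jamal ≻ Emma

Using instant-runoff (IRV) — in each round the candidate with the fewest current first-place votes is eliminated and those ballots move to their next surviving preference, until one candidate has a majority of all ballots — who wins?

Round 1: Kira 22, Vikram 0, Alice 10, Emma 9, Jamal 30. Vikram eliminated.
Round 2: Kira 22, Alice 10, Emma 9, Jamal 30. Emma eliminated.
Round 3: Kira 31, Alice 10, Jamal 30. Alice eliminated.
Round 4: Kira 41, Jamal 30. Kira has a majority (≥36).

Kira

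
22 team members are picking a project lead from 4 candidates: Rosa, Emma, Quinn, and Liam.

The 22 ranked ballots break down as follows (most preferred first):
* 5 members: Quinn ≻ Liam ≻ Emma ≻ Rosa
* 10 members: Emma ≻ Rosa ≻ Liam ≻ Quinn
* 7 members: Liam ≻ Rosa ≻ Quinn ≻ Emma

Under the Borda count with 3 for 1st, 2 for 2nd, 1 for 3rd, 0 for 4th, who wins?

Rosa: 5×0 + 10×2 + 7×2 = 34
Emma: 5×1 + 10×3 + 7×0 = 35
Quinn: 5×3 + 10×0 + 7×1 = 22
Liam: 5×2 + 10×1 + 7×3 = 41

Liam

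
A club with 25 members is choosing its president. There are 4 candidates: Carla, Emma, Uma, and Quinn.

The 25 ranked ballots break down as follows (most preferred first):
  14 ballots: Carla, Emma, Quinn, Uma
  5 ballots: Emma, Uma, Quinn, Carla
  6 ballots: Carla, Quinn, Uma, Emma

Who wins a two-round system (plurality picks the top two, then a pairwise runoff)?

Round 1 first-place votes: Carla 20, Emma 5, Uma 0, Quinn 0. Carla and Emma advance.
Runoff: Carla is ranked above Emma on 20 ballots, Emma above Carla on 5.

Carla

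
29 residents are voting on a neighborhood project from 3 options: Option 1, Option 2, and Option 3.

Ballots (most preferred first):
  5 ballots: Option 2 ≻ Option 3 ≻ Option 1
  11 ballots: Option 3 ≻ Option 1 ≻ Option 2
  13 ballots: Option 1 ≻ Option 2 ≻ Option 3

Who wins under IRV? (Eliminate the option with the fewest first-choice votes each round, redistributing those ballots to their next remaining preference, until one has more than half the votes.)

Option 3

Round 1: Option 1 13, Option 2 5, Option 3 11. Option 2 eliminated.
Round 2: Option 1 13, Option 3 16. Option 3 has a majority (≥15).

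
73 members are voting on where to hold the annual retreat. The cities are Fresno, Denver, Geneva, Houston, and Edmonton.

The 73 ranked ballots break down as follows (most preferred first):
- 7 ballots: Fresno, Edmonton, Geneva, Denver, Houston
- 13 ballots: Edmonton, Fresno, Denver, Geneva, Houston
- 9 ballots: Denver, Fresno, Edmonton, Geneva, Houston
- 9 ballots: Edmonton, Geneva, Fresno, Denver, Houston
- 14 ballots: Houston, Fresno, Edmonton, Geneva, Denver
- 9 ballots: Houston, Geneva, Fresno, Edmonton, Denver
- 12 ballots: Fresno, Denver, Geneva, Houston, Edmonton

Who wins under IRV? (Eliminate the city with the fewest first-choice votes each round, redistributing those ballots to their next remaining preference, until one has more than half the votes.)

Fresno

Round 1: Fresno 19, Denver 9, Geneva 0, Houston 23, Edmonton 22. Geneva eliminated.
Round 2: Fresno 19, Denver 9, Houston 23, Edmonton 22. Denver eliminated.
Round 3: Fresno 28, Houston 23, Edmonton 22. Edmonton eliminated.
Round 4: Fresno 50, Houston 23. Fresno has a majority (≥37).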